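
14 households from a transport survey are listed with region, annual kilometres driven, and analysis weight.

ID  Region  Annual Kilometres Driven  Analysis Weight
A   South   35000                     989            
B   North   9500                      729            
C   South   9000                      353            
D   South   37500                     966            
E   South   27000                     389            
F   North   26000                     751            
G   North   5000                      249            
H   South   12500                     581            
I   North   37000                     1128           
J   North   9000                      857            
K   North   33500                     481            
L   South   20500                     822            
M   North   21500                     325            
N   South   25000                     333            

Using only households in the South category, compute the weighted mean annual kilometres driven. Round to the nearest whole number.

South rows: A, C, D, E, H, L, N
Weighted sum = 35000×989 + 9000×353 + 37500×966 + 27000×389 + 12500×581 + 20500×822 + 25000×333
  = 34615000 + 3177000 + 36225000 + 10503000 + 7262500 + 16851000 + 8325000 = 116958500
Sum of weights = 4433
Weighted mean = 116958500 / 4433 = 26383.6

26384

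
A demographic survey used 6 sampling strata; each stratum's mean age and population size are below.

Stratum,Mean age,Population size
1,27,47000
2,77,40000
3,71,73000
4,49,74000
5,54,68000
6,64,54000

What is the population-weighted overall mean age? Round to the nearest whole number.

Σ Nₕ·x̄ₕ = 27×47000 + 77×40000 + 71×73000 + 49×74000 + 54×68000 + 64×54000
  = 1269000 + 3080000 + 5183000 + 3626000 + 3672000 + 3456000 = 20286000
Σ Nₕ = 47000 + 40000 + 73000 + 74000 + 68000 + 54000 = 356000
Overall mean = 20286000 / 356000 = 56.983146

57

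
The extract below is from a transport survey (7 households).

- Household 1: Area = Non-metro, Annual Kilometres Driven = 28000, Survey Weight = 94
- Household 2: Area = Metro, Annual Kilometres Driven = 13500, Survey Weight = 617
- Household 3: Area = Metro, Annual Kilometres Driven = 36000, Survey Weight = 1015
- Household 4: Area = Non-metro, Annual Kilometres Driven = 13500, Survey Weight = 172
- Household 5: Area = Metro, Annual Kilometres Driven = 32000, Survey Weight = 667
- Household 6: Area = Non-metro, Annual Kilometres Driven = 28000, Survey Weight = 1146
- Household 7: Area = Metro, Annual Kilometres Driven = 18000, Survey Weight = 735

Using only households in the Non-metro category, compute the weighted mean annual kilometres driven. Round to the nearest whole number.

Non-metro rows: 1, 4, 6
Weighted sum = 28000×94 + 13500×172 + 28000×1146
  = 2632000 + 2322000 + 32088000 = 37042000
Sum of weights = 94 + 172 + 1146 = 1412
Weighted mean = 37042000 / 1412 = 26233.711

26234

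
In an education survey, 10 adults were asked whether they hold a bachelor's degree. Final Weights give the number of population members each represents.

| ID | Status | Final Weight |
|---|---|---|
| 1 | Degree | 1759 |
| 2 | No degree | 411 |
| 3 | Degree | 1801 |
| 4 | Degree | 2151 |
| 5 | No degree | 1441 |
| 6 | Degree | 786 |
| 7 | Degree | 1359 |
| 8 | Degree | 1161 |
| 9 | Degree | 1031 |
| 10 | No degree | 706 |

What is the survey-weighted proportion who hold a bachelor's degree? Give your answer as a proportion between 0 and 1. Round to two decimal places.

Sum of weights for 'Degree' = 1759 + 1801 + 2151 + 786 + 1359 + 1161 + 1031 = 10048
Total weight = 1759 + 411 + 1801 + 2151 + 1441 + 786 + 1359 + 1161 + 1031 + 706 = 12606
Weighted proportion = 10048 / 12606 = 0.79708076

0.80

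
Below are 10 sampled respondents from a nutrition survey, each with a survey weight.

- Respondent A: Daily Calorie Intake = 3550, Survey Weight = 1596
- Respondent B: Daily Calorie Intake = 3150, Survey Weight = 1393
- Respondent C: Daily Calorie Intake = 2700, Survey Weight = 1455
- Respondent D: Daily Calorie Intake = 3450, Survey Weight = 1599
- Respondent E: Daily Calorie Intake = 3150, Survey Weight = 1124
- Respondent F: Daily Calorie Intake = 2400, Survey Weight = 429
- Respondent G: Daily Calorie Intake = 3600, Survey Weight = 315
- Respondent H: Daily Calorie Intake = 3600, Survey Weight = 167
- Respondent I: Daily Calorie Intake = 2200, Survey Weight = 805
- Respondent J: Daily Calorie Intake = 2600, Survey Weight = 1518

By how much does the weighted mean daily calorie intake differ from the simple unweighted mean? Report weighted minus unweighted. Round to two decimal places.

-9.33

Unweighted sum = 3550 + 3150 + 2700 + 3450 + 3150 + 2400 + 3600 + 3600 + 2200 + 2600 = 30400
Unweighted mean = 30400 / 10 = 3040
Weighted sum = 3550×1596 + 3150×1393 + 2700×1455 + 3450×1599 + 3150×1124 + 2400×429 + 3600×315 + 3600×167 + 2200×805 + 2600×1518
  = 31522000
Sum of weights = 1596 + 1393 + 1455 + 1599 + 1124 + 429 + 315 + 167 + 805 + 1518 = 10401
Weighted mean = 31522000 / 10401 = 3030.6701
Difference (weighted minus unweighted) = -9.3298721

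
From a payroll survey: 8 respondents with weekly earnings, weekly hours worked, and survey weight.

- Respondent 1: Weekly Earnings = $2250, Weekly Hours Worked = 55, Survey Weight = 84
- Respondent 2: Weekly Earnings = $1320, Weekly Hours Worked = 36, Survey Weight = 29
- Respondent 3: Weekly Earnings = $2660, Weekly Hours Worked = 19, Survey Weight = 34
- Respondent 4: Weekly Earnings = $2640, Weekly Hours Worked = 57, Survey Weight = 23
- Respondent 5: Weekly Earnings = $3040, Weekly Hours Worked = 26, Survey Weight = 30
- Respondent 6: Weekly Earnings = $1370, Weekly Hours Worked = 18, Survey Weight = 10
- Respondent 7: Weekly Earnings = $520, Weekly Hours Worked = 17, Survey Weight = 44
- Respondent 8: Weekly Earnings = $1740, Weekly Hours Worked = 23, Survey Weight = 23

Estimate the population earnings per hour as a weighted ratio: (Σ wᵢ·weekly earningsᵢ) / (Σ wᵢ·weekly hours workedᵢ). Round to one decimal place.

Σ wᵢ·y = 2250×84 + 1320×29 + 2660×34 + 2640×23 + 3040×30 + 1370×10 + 520×44 + 1740×23
  = 189000 + 38280 + 90440 + 60720 + 91200 + 13700 + 22880 + 40020 = 546240
Σ wᵢ·x = 55×84 + 36×29 + 19×34 + 57×23 + 26×30 + 18×10 + 17×44 + 23×23
  = 9858
Ratio = 546240 / 9858 = 55.410834

55.4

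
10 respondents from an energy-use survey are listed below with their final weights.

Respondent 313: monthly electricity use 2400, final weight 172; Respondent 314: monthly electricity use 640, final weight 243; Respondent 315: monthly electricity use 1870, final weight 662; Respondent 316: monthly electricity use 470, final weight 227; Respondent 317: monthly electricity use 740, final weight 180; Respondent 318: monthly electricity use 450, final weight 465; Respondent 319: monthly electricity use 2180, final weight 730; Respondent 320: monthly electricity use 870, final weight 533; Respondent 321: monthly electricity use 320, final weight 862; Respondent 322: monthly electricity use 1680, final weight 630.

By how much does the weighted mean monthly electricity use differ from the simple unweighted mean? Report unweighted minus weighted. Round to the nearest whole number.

-38

Unweighted sum = 2400 + 640 + 1870 + 470 + 740 + 450 + 2180 + 870 + 320 + 1680 = 11620
Unweighted mean = 11620 / 10 = 1162
Weighted sum = 2400×172 + 640×243 + 1870×662 + 470×227 + 740×180 + 450×465 + 2180×730 + 870×533 + 320×862 + 1680×630
  = 412800 + 155520 + 1237940 + 106690 + 133200 + 209250 + 1591400 + 463710 + 275840 + 1058400 = 5644750
Sum of weights = 172 + 243 + 662 + 227 + 180 + 465 + 730 + 533 + 862 + 630 = 4704
Weighted mean = 5644750 / 4704 = 1199.9894
Difference (unweighted minus weighted) = -37.989371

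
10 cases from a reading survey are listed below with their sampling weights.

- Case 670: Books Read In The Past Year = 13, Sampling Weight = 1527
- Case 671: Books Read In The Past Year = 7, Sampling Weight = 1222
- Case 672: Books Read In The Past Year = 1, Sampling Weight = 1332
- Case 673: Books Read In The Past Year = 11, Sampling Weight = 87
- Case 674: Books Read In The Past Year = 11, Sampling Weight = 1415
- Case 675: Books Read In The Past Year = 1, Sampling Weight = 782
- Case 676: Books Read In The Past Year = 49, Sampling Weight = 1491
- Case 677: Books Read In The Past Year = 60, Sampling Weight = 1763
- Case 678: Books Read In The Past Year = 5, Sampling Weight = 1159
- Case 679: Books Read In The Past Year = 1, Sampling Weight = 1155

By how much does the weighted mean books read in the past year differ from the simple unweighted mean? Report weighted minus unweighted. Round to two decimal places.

Unweighted sum = 13 + 7 + 1 + 11 + 11 + 1 + 49 + 60 + 5 + 1 = 159
Unweighted mean = 159 / 10 = 15.9
Weighted sum = 13×1527 + 7×1222 + 1×1332 + 11×87 + 11×1415 + 1×782 + 49×1491 + 60×1763 + 5×1159 + 1×1155
  = 19851 + 8554 + 1332 + 957 + 15565 + 782 + 73059 + 105780 + 5795 + 1155 = 232830
Sum of weights = 11933
Weighted mean = 232830 / 11933 = 19.511439
Difference (weighted minus unweighted) = 3.6114389

3.61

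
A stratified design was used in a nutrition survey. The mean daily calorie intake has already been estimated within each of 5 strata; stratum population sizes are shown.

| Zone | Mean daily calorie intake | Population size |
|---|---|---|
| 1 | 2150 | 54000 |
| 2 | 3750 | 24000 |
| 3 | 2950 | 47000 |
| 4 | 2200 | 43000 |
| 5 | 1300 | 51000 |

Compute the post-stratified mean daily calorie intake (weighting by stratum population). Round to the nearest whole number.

2309

Σ Nₕ·x̄ₕ = 2150×54000 + 3750×24000 + 2950×47000 + 2200×43000 + 1300×51000
  = 505650000
Σ Nₕ = 219000
Overall mean = 505650000 / 219000 = 2308.9041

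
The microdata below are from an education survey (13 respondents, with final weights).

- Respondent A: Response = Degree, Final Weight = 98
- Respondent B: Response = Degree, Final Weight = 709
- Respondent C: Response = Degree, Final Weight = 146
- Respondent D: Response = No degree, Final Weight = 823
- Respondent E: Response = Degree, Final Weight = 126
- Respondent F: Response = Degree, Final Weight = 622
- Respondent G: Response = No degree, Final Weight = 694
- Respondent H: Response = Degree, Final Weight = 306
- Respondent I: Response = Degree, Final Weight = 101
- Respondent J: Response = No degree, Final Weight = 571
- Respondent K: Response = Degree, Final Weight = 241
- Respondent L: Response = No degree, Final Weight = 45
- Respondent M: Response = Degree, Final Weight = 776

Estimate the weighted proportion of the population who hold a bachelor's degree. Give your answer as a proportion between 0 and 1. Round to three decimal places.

0.594

Sum of weights for 'Degree' = 98 + 709 + 146 + 126 + 622 + 306 + 101 + 241 + 776 = 3125
Total weight = 5258
Weighted proportion = 3125 / 5258 = 0.59433245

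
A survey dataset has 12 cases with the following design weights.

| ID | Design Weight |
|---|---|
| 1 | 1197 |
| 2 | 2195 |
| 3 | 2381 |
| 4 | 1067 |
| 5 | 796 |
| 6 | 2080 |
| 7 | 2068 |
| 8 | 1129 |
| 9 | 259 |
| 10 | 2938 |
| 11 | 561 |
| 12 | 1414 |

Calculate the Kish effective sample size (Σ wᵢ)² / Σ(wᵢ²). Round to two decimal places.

Σ wᵢ = 1197 + 2195 + 2381 + 1067 + 796 + 2080 + 2068 + 1129 + 259 + 2938 + 561 + 1414 = 18085
Σ wᵢ² = 34582807
n_eff = 18085² / 34582807 = 327067225 / 34582807 = 9.4575095

9.46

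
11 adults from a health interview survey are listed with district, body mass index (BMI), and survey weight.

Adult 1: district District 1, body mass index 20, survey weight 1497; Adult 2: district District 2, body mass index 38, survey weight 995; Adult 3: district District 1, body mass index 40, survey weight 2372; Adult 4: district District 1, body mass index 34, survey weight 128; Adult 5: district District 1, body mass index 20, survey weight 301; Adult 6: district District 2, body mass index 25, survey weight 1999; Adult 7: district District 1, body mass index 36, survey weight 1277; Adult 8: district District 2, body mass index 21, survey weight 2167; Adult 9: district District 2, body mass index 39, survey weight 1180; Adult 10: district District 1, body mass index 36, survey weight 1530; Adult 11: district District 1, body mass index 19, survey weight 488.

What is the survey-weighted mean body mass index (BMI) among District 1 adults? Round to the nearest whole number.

District 1 rows: 1, 3, 4, 5, 7, 10, 11
Weighted sum = 20×1497 + 40×2372 + 34×128 + 20×301 + 36×1277 + 36×1530 + 19×488
  = 245516
Sum of weights = 7593
Weighted mean = 245516 / 7593 = 32.334519

32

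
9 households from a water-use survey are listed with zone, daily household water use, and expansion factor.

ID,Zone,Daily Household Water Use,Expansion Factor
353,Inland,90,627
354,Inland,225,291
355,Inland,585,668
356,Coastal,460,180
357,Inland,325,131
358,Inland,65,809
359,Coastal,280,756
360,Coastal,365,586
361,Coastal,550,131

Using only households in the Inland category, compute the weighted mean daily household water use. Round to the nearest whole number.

Inland rows: 353, 354, 355, 357, 358
Weighted sum = 90×627 + 225×291 + 585×668 + 325×131 + 65×809
  = 56430 + 65475 + 390780 + 42575 + 52585 = 607845
Sum of weights = 2526
Weighted mean = 607845 / 2526 = 240.63539

241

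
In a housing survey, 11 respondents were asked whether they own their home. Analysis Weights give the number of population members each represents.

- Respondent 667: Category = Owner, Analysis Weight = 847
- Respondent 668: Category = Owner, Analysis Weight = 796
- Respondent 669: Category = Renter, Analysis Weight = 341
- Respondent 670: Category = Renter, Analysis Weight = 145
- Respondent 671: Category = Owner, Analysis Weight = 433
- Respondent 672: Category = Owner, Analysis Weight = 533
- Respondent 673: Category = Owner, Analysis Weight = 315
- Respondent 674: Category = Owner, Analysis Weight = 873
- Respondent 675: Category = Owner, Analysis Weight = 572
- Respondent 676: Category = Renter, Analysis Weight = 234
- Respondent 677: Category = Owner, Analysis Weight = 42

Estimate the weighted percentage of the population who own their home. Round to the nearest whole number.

86

Sum of weights for 'Owner' = 847 + 796 + 433 + 533 + 315 + 873 + 572 + 42 = 4411
Total weight = 847 + 796 + 341 + 145 + 433 + 533 + 315 + 873 + 572 + 234 + 42 = 5131
Weighted proportion = 4411 / 5131 = 0.85967648 → 85.967648%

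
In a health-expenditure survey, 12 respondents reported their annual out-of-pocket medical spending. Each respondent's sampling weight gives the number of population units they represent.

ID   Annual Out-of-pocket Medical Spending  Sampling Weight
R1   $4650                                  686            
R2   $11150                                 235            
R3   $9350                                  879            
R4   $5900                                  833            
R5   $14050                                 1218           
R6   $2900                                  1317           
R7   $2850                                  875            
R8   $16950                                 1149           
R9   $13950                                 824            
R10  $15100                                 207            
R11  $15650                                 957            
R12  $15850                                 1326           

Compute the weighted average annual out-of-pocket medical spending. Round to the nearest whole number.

10704

Weighted sum = 4650×686 + 11150×235 + 9350×879 + 5900×833 + 14050×1218 + 2900×1317 + 2850×875 + 16950×1149 + 13950×824 + 15100×207 + 15650×957 + 15850×1326
  = 3189900 + 2620250 + 8218650 + 4914700 + 17112900 + 3819300 + 2493750 + 19475550 + 11494800 + 3125700 + 14977050 + 21017100 = 112459650
Sum of weights = 686 + 235 + 879 + 833 + 1218 + 1317 + 875 + 1149 + 824 + 207 + 957 + 1326 = 10506
Weighted mean = 112459650 / 10506 = 10704.326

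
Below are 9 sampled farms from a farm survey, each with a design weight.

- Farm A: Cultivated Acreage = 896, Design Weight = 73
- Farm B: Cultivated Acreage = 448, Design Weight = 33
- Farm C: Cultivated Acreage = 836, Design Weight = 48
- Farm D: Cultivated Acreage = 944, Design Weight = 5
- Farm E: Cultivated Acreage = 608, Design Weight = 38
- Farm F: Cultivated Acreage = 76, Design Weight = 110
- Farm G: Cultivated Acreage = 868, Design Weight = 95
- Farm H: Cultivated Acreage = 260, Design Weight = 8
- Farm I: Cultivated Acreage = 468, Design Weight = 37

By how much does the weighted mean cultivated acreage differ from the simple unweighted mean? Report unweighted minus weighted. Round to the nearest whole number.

22

Unweighted sum = 896 + 448 + 836 + 944 + 608 + 76 + 868 + 260 + 468 = 5404
Unweighted mean = 5404 / 9 = 600.44444
Weighted sum = 896×73 + 448×33 + 836×48 + 944×5 + 608×38 + 76×110 + 868×95 + 260×8 + 468×37
  = 65408 + 14784 + 40128 + 4720 + 23104 + 8360 + 82460 + 2080 + 17316 = 258360
Sum of weights = 73 + 33 + 48 + 5 + 38 + 110 + 95 + 8 + 37 = 447
Weighted mean = 258360 / 447 = 577.98658
Difference (unweighted minus weighted) = 22.457867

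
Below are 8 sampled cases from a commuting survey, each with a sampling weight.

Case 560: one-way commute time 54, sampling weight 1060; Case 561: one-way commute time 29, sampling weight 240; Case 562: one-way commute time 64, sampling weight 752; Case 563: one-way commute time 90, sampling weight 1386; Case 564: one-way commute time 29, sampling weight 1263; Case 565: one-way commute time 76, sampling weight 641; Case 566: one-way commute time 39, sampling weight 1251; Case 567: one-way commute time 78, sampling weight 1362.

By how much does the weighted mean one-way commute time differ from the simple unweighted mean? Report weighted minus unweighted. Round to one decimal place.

2.6

Unweighted sum = 54 + 29 + 64 + 90 + 29 + 76 + 39 + 78 = 459
Unweighted mean = 459 / 8 = 57.375
Weighted sum = 54×1060 + 29×240 + 64×752 + 90×1386 + 29×1263 + 76×641 + 39×1251 + 78×1362
  = 57240 + 6960 + 48128 + 124740 + 36627 + 48716 + 48789 + 106236 = 477436
Sum of weights = 1060 + 240 + 752 + 1386 + 1263 + 641 + 1251 + 1362 = 7955
Weighted mean = 477436 / 7955 = 60.017096
Difference (weighted minus unweighted) = 2.6420962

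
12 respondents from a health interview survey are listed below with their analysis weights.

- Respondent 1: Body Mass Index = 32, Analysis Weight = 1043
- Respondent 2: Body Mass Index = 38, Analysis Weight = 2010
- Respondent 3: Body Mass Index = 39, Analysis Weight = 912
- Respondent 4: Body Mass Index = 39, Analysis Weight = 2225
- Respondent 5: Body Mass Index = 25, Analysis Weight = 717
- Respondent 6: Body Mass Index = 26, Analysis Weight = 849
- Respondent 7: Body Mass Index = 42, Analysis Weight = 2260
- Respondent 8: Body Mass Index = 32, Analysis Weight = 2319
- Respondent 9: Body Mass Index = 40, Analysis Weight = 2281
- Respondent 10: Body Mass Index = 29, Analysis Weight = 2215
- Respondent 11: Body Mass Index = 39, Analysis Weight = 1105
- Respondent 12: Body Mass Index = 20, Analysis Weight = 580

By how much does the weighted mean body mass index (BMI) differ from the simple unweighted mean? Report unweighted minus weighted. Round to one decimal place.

-1.8

Unweighted sum = 32 + 38 + 39 + 39 + 25 + 26 + 42 + 32 + 40 + 29 + 39 + 20 = 401
Unweighted mean = 401 / 12 = 33.416667
Weighted sum = 651396
Sum of weights = 18516
Weighted mean = 651396 / 18516 = 35.180169
Difference (unweighted minus weighted) = -1.7635018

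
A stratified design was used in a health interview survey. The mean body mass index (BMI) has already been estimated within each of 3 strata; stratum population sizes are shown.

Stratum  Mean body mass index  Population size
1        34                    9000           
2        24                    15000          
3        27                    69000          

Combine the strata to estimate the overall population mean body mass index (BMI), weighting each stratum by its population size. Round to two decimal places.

Σ Nₕ·x̄ₕ = 34×9000 + 24×15000 + 27×69000
  = 306000 + 360000 + 1863000 = 2529000
Σ Nₕ = 93000
Overall mean = 2529000 / 93000 = 27.193548

27.19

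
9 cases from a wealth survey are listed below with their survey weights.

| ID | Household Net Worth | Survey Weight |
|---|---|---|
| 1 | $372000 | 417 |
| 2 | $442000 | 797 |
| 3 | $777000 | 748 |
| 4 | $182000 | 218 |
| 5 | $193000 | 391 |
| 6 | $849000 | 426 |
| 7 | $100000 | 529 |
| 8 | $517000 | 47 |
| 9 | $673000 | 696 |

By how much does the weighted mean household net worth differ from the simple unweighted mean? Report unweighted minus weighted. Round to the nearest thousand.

Unweighted sum = 372000 + 442000 + 777000 + 182000 + 193000 + 849000 + 100000 + 517000 + 673000 = 4105000
Unweighted mean = 4105000 / 9 = 456111.11
Weighted sum = 372000×417 + 442000×797 + 777000×748 + 182000×218 + 193000×391 + 849000×426 + 100000×529 + 517000×47 + 673000×696
  = 155124000 + 352274000 + 581196000 + 39676000 + 75463000 + 361674000 + 52900000 + 24299000 + 468408000 = 2111014000
Sum of weights = 4269
Weighted mean = 2111014000 / 4269 = 494498.48
Difference (unweighted minus weighted) = -38387.366

-38000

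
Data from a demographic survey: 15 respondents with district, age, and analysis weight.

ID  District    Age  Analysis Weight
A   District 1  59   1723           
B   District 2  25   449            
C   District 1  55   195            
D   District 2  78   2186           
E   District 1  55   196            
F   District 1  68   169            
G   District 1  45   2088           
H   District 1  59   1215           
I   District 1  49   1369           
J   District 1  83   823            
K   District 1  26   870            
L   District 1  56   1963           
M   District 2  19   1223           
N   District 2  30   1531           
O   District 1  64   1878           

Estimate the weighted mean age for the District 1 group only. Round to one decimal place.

55.1

District 1 rows: A, C, E, F, G, H, I, J, K, L, O
Weighted sum = 59×1723 + 55×195 + 55×196 + 68×169 + 45×2088 + 59×1215 + 49×1369 + 83×823 + 26×870 + 56×1963 + 64×1878
  = 101657 + 10725 + 10780 + 11492 + 93960 + 71685 + 67081 + 68309 + 22620 + 109928 + 120192 = 688429
Sum of weights = 1723 + 195 + 196 + 169 + 2088 + 1215 + 1369 + 823 + 870 + 1963 + 1878 = 12489
Weighted mean = 688429 / 12489 = 55.122828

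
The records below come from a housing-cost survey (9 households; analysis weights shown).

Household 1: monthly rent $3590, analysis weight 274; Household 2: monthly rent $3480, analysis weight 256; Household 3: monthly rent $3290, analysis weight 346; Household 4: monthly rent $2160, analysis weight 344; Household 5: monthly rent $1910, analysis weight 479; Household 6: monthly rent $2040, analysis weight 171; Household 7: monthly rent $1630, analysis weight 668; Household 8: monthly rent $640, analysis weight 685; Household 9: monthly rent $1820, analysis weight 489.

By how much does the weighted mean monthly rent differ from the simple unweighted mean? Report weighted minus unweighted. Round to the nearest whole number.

Unweighted sum = 3590 + 3480 + 3290 + 2160 + 1910 + 2040 + 1630 + 640 + 1820 = 20560
Unweighted mean = 20560 / 9 = 2284.4444
Weighted sum = 3590×274 + 3480×256 + 3290×346 + 2160×344 + 1910×479 + 2040×171 + 1630×668 + 640×685 + 1820×489
  = 983660 + 890880 + 1138340 + 743040 + 914890 + 348840 + 1088840 + 438400 + 889980 = 7436870
Sum of weights = 274 + 256 + 346 + 344 + 479 + 171 + 668 + 685 + 489 = 3712
Weighted mean = 7436870 / 3712 = 2003.4671
Difference (weighted minus unweighted) = -280.97731

-281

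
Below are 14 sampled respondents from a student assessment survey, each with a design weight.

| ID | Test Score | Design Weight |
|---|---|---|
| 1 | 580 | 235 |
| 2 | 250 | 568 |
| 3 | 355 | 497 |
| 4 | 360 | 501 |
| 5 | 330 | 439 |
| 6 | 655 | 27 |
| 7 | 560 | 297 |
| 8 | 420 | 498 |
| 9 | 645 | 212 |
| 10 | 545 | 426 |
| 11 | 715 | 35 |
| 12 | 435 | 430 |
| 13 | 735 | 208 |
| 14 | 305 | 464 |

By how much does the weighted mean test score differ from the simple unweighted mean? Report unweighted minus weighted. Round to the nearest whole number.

69

Unweighted sum = 6890
Unweighted mean = 6890 / 14 = 492.14286
Weighted sum = 2048515
Sum of weights = 4837
Weighted mean = 2048515 / 4837 = 423.50941
Difference (unweighted minus weighted) = 68.63345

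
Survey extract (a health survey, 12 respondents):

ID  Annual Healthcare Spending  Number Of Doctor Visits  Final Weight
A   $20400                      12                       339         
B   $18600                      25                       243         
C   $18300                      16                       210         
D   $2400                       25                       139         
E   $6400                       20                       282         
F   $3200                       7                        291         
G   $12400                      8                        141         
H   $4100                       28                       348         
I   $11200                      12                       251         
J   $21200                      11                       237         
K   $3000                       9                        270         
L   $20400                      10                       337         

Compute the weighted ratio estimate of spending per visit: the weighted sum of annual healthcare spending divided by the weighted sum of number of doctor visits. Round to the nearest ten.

790

Σ wᵢ·y = 20400×339 + 18600×243 + 18300×210 + 2400×139 + 6400×282 + 3200×291 + 12400×141 + 4100×348 + 11200×251 + 21200×237 + 3000×270 + 20400×337
  = 6915600 + 4519800 + 3843000 + 333600 + 1804800 + 931200 + 1748400 + 1426800 + 2811200 + 5024400 + 810000 + 6874800 = 37043600
Σ wᵢ·x = 12×339 + 25×243 + 16×210 + 25×139 + 20×282 + 7×291 + 8×141 + 28×348 + 12×251 + 11×237 + 9×270 + 10×337
  = 4068 + 6075 + 3360 + 3475 + 5640 + 2037 + 1128 + 9744 + 3012 + 2607 + 2430 + 3370 = 46946
Ratio = 37043600 / 46946 = 789.06829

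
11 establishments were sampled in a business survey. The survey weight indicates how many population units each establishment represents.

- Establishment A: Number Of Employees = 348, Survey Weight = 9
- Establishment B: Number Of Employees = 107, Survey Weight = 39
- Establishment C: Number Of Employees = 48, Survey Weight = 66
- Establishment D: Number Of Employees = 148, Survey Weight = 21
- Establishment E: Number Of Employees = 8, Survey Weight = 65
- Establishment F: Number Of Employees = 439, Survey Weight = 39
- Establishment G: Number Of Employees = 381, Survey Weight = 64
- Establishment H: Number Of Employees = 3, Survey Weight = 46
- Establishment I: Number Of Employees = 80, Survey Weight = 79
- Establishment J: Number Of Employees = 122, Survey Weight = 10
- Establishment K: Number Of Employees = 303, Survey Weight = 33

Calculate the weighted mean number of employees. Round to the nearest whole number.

Weighted sum = 348×9 + 107×39 + 48×66 + 148×21 + 8×65 + 439×39 + 381×64 + 3×46 + 80×79 + 122×10 + 303×33
  = 73283
Sum of weights = 9 + 39 + 66 + 21 + 65 + 39 + 64 + 46 + 79 + 10 + 33 = 471
Weighted mean = 73283 / 471 = 155.59023

156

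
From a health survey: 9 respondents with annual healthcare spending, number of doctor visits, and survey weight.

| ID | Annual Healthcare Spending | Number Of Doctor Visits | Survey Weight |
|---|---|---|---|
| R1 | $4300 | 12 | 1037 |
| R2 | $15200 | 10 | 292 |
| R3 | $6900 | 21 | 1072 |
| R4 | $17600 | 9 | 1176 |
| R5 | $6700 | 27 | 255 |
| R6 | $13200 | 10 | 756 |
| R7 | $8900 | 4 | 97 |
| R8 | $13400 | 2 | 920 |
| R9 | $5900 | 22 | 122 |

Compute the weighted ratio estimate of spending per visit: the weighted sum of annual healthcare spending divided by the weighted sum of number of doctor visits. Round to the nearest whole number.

Σ wᵢ·y = 4300×1037 + 15200×292 + 6900×1072 + 17600×1176 + 6700×255 + 13200×756 + 8900×97 + 13400×920 + 5900×122
  = 62590700
Σ wᵢ·x = 12×1037 + 10×292 + 21×1072 + 9×1176 + 27×255 + 10×756 + 4×97 + 2×920 + 22×122
  = 12444 + 2920 + 22512 + 10584 + 6885 + 7560 + 388 + 1840 + 2684 = 67817
Ratio = 62590700 / 67817 = 922.93525

923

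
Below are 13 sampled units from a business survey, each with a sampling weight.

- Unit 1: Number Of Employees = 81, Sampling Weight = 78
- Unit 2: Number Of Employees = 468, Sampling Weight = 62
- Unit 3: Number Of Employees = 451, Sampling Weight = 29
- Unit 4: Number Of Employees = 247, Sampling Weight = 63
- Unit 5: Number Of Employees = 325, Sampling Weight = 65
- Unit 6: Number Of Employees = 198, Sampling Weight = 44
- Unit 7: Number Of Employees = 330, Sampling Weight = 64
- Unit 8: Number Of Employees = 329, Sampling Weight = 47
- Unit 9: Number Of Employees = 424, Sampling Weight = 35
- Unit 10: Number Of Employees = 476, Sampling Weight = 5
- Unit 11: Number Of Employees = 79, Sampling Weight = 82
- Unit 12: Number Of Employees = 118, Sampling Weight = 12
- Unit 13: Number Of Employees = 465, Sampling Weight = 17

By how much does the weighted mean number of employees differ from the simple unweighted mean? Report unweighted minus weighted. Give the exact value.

36

Unweighted sum = 3991
Unweighted mean = 3991 / 13 = 307
Weighted sum = 163413
Sum of weights = 603
Weighted mean = 163413 / 603 = 271
Difference (unweighted minus weighted) = 36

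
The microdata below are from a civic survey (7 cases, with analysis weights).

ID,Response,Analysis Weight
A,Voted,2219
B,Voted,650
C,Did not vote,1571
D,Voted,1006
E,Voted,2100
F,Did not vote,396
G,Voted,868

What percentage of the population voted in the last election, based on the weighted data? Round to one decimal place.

Sum of weights for 'Voted' = 2219 + 650 + 1006 + 2100 + 868 = 6843
Total weight = 2219 + 650 + 1571 + 1006 + 2100 + 396 + 868 = 8810
Weighted proportion = 6843 / 8810 = 0.77673099 → 77.673099%

77.7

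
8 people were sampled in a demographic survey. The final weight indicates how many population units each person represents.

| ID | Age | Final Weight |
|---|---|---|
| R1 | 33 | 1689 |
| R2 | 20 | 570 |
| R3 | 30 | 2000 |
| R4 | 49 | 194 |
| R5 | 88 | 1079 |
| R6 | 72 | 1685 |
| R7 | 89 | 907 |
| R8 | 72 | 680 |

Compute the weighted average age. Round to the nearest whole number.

55

Weighted sum = 33×1689 + 20×570 + 30×2000 + 49×194 + 88×1079 + 72×1685 + 89×907 + 72×680
  = 55737 + 11400 + 60000 + 9506 + 94952 + 121320 + 80723 + 48960 = 482598
Sum of weights = 1689 + 570 + 2000 + 194 + 1079 + 1685 + 907 + 680 = 8804
Weighted mean = 482598 / 8804 = 54.815766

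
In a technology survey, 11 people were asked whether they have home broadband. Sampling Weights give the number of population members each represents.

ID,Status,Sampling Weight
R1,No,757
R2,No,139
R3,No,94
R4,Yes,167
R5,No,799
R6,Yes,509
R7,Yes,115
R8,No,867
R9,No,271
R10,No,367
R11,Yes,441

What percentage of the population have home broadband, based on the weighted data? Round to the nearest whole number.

27

Sum of weights for 'Yes' = 167 + 509 + 115 + 441 = 1232
Total weight = 757 + 139 + 94 + 167 + 799 + 509 + 115 + 867 + 271 + 367 + 441 = 4526
Weighted proportion = 1232 / 4526 = 0.27220504 → 27.220504%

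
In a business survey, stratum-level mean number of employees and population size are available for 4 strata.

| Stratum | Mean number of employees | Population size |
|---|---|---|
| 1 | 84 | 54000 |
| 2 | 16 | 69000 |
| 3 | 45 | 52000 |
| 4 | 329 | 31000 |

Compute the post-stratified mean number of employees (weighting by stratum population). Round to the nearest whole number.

Σ Nₕ·x̄ₕ = 84×54000 + 16×69000 + 45×52000 + 329×31000
  = 4536000 + 1104000 + 2340000 + 10199000 = 18179000
Σ Nₕ = 54000 + 69000 + 52000 + 31000 = 206000
Overall mean = 18179000 / 206000 = 88.247573

88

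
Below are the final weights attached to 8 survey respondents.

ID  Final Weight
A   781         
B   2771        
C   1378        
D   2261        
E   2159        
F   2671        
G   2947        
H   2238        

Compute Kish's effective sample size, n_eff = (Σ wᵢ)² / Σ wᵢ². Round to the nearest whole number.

7

Σ wᵢ = 781 + 2771 + 1378 + 2261 + 2159 + 2671 + 2947 + 2238 = 17206
Σ wᵢ² = 609961 + 7678441 + 1898884 + 5112121 + 4661281 + 7134241 + 8684809 + 5008644 = 40788382
n_eff = 17206² / 40788382 = 296046436 / 40788382 = 7.2581069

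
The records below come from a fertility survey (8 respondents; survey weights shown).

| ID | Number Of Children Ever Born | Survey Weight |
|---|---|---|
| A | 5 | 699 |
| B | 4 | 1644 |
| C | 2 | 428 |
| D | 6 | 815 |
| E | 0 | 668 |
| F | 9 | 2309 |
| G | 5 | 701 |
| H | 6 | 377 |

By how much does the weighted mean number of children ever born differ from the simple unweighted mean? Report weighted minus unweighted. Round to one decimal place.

0.9

Unweighted sum = 5 + 4 + 2 + 6 + 0 + 9 + 5 + 6 = 37
Unweighted mean = 37 / 8 = 4.625
Weighted sum = 5×699 + 4×1644 + 2×428 + 6×815 + 0×668 + 9×2309 + 5×701 + 6×377
  = 3495 + 6576 + 856 + 4890 + 0 + 20781 + 3505 + 2262 = 42365
Sum of weights = 699 + 1644 + 428 + 815 + 668 + 2309 + 701 + 377 = 7641
Weighted mean = 42365 / 7641 = 5.5444314
Difference (weighted minus unweighted) = 0.91943136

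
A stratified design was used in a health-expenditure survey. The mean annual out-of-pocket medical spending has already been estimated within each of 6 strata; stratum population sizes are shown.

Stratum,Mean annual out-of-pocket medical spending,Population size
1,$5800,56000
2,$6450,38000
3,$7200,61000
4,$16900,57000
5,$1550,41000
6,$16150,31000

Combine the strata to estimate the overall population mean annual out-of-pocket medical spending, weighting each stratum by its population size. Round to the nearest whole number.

8932

Σ Nₕ·x̄ₕ = 2536600000
Σ Nₕ = 284000
Overall mean = 2536600000 / 284000 = 8931.6901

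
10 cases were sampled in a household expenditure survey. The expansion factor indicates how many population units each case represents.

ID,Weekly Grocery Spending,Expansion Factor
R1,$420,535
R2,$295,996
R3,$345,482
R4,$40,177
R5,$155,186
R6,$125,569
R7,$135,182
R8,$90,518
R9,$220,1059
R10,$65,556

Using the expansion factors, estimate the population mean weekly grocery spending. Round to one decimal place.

Weighted sum = 420×535 + 295×996 + 345×482 + 40×177 + 155×186 + 125×569 + 135×182 + 90×518 + 220×1059 + 65×556
  = 224700 + 293820 + 166290 + 7080 + 28830 + 71125 + 24570 + 46620 + 232980 + 36140 = 1132155
Sum of weights = 535 + 996 + 482 + 177 + 186 + 569 + 182 + 518 + 1059 + 556 = 5260
Weighted mean = 1132155 / 5260 = 215.23859

215.2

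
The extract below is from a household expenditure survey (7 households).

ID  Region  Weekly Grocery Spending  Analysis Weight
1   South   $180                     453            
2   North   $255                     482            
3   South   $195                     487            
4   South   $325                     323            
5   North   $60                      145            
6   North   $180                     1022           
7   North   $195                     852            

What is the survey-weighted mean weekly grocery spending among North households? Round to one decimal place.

192.6

North rows: 2, 5, 6, 7
Weighted sum = 255×482 + 60×145 + 180×1022 + 195×852
  = 481710
Sum of weights = 482 + 145 + 1022 + 852 = 2501
Weighted mean = 481710 / 2501 = 192.60696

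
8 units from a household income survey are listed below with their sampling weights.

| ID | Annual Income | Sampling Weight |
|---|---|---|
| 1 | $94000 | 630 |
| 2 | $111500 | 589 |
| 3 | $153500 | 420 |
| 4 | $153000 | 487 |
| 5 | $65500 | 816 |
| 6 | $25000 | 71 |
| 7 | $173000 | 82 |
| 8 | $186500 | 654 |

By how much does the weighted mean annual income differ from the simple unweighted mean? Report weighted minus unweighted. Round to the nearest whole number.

Unweighted sum = 94000 + 111500 + 153500 + 153000 + 65500 + 25000 + 173000 + 186500 = 962000
Unweighted mean = 962000 / 8 = 120250
Weighted sum = 94000×630 + 111500×589 + 153500×420 + 153000×487 + 65500×816 + 25000×71 + 173000×82 + 186500×654
  = 59220000 + 65673500 + 64470000 + 74511000 + 53448000 + 1775000 + 14186000 + 121971000 = 455254500
Sum of weights = 630 + 589 + 420 + 487 + 816 + 71 + 82 + 654 = 3749
Weighted mean = 455254500 / 3749 = 121433.58
Difference (weighted minus unweighted) = 1183.5823

1184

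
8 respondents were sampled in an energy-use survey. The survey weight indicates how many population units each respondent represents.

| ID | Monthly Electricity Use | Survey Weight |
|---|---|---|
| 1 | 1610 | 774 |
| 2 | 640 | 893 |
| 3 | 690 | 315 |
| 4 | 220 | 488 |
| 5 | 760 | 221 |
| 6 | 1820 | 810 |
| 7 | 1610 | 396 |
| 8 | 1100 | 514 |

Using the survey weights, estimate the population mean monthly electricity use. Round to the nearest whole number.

1131

Weighted sum = 4987490
Sum of weights = 774 + 893 + 315 + 488 + 221 + 810 + 396 + 514 = 4411
Weighted mean = 4987490 / 4411 = 1130.6937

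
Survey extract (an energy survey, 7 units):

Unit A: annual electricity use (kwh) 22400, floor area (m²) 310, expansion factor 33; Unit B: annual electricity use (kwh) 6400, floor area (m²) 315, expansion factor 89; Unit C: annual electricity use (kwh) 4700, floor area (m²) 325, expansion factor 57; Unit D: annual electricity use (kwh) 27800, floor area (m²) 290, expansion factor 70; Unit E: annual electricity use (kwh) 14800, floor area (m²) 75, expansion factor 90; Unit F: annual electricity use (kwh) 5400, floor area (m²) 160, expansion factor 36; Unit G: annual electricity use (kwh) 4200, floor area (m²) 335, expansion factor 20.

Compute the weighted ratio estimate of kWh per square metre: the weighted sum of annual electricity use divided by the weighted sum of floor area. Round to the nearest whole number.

53

Σ wᵢ·y = 22400×33 + 6400×89 + 4700×57 + 27800×70 + 14800×90 + 5400×36 + 4200×20
  = 739200 + 569600 + 267900 + 1946000 + 1332000 + 194400 + 84000 = 5133100
Σ wᵢ·x = 96300
Ratio = 5133100 / 96300 = 53.303219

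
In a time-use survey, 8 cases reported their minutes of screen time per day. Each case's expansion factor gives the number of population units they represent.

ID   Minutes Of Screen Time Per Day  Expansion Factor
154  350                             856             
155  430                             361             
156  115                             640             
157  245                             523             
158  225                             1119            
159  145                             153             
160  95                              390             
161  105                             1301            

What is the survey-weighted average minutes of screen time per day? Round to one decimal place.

206.7

Weighted sum = 350×856 + 430×361 + 115×640 + 245×523 + 225×1119 + 145×153 + 95×390 + 105×1301
  = 299600 + 155230 + 73600 + 128135 + 251775 + 22185 + 37050 + 136605 = 1104180
Sum of weights = 856 + 361 + 640 + 523 + 1119 + 153 + 390 + 1301 = 5343
Weighted mean = 1104180 / 5343 = 206.65918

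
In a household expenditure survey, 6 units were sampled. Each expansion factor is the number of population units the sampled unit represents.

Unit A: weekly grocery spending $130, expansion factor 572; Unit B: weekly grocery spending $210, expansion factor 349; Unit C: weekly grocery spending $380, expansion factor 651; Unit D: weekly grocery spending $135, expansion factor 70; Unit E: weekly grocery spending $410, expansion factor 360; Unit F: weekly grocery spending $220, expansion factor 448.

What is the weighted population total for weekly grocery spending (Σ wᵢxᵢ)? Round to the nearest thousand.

Weighted total = 130×572 + 210×349 + 380×651 + 135×70 + 410×360 + 220×448
  = 74360 + 73290 + 247380 + 9450 + 147600 + 98560 = 650640

651000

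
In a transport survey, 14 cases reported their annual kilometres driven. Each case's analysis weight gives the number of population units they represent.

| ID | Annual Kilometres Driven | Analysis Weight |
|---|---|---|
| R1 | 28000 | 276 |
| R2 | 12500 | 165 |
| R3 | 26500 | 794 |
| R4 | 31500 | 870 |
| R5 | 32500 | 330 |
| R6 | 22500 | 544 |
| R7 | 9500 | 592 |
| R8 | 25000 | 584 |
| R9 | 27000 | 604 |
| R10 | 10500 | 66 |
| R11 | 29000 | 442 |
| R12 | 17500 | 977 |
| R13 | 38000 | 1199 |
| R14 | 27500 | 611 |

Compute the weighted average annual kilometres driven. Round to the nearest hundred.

Weighted sum = 210706500
Sum of weights = 8054
Weighted mean = 210706500 / 8054 = 26161.721

26200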